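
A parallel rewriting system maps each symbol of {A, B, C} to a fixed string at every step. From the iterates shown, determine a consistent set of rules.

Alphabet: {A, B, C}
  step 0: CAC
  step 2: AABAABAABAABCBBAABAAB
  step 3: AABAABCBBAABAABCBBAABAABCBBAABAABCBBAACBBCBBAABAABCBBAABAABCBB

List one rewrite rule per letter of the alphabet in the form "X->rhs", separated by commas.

A->AAB, B->CBB, C->AA

  step 2 ⇒ step 3: AABAABAABAABCBBAABAAB ⇒ AAB·AAB·CBB·AAB·AAB·CBB·AAB·AAB·CBB·AAB·AAB·CBB·AA·CBB·CBB·AAB·AAB·CBB·AAB·AAB·CBB
    A ↦ AAB
    B ↦ CBB
    C ↦ AA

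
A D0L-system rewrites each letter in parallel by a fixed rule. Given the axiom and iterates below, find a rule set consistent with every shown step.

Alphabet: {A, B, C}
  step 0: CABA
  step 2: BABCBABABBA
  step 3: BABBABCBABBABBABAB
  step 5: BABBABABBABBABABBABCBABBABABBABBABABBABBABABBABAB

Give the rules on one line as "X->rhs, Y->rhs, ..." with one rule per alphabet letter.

  step 2 ⇒ step 3: BABCBABABBA ⇒ BA·B·BA·BC·BA·B·BA·B·BA·BA·B
    A ↦ B
    B ↦ BA
    C ↦ BC

A->B, B->BA, C->BC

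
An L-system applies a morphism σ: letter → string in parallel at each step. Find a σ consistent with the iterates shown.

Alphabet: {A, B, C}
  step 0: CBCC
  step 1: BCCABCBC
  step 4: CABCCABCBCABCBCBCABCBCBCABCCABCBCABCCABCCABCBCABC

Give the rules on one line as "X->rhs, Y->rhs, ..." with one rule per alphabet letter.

A->B, B->CA, C->BC

  step 0 ⇒ step 1: CBCC ⇒ BC·CA·BC·BC
    B ↦ CA
    C ↦ BC
    A ↦ B  (constrained at step 1)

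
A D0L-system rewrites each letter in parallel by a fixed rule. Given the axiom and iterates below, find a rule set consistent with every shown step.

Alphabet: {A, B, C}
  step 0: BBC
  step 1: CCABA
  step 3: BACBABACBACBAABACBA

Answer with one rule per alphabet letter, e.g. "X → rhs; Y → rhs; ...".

A->BA, B->C, C->ABA

  step 0 ⇒ step 1: BBC ⇒ C·C·ABA
    B ↦ C
    C ↦ ABA
    A ↦ BA  (constrained at step 1)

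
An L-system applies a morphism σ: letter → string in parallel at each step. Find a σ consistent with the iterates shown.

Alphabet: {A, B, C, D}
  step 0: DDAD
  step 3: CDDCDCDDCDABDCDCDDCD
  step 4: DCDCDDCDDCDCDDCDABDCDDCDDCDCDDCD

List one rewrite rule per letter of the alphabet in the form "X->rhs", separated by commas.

  step 3 ⇒ step 4: CDDCDCDDCDABDCDCDDCD ⇒ D·CD·CD·D·CD·D·CD·CD·D·CD·AB·D·CD·D·CD·D·CD·CD·D·CD
    A ↦ AB
    B ↦ D
    C ↦ D
    D ↦ CD

A->AB, B->D, C->D, D->CD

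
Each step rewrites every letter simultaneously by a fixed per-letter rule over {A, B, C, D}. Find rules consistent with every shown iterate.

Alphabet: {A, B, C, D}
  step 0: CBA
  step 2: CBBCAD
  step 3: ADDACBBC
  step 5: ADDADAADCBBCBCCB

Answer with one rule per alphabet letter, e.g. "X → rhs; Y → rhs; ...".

  step 2 ⇒ step 3: CBBCAD ⇒ A·D·D·A·CB·BC
    A ↦ CB
    B ↦ D
    C ↦ A
    D ↦ BC

A->CB, B->D, C->A, D->BC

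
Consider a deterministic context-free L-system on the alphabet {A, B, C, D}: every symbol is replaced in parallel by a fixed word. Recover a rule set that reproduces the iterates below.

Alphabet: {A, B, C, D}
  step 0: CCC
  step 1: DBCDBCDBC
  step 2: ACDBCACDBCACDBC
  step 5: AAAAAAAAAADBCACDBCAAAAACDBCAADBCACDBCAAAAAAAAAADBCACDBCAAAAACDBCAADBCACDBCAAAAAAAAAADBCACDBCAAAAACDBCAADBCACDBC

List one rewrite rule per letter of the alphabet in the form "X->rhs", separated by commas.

  step 1 ⇒ step 2: DBCDBCDBC ⇒ A·C·DBC·A·C·DBC·A·C·DBC
    B ↦ C
    C ↦ DBC
    D ↦ A
    A ↦ AA  (constrained at step 2)

A->AA, B->C, C->DBC, D->A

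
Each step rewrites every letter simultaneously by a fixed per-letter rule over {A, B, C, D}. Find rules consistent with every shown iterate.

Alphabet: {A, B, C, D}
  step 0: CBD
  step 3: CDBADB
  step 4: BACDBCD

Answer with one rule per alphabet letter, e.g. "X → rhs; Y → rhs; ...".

A->B, B->D, C->BA, D->C

  step 3 ⇒ step 4: CDBADB ⇒ BA·C·D·B·C·D
    A ↦ B
    B ↦ D
    C ↦ BA
    D ↦ C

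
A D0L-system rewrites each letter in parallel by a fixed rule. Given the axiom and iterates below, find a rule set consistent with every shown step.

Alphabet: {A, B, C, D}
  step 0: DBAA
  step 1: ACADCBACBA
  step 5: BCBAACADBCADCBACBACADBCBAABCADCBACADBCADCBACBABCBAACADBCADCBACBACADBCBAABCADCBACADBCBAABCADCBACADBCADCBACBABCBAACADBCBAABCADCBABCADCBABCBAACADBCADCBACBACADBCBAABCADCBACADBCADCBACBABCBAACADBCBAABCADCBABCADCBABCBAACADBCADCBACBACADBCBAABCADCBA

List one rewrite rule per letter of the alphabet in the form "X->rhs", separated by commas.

A->CBA, B->CAD, C->B, D->A

  step 0 ⇒ step 1: DBAA ⇒ A·CAD·CBA·CBA
    A ↦ CBA
    B ↦ CAD
    D ↦ A
    C ↦ B  (constrained at step 1)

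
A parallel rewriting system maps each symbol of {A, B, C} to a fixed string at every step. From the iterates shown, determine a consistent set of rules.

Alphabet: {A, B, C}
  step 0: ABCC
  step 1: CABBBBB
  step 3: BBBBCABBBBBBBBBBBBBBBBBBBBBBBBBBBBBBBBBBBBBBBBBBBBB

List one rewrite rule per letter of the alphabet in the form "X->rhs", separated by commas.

A->CA, B->BBB, C->B

  step 0 ⇒ step 1: ABCC ⇒ CA·BBB·B·B
    A ↦ CA
    B ↦ BBB
    C ↦ B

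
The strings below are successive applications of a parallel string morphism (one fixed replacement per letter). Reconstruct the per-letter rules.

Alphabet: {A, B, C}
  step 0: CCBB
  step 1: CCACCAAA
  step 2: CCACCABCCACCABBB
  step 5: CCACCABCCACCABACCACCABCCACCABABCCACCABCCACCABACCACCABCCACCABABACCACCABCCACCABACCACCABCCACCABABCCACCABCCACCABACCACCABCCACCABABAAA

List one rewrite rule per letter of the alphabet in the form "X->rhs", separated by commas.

  step 1 ⇒ step 2: CCACCAAA ⇒ CCA·CCA·B·CCA·CCA·B·B·B
    A ↦ B
    C ↦ CCA
  step 0 ⇒ step 1: CCBB ⇒ CCA·CCA·A·A
    B ↦ A

A->B, B->A, C->CCA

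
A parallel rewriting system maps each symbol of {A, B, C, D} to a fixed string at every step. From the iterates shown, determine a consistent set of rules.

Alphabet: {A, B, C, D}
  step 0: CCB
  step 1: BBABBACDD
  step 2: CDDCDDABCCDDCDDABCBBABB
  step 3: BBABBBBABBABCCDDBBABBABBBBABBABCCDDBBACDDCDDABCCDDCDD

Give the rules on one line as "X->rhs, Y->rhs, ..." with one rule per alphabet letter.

  step 2 ⇒ step 3: CDDCDDABCCDDCDDABCBBABB ⇒ BBA·B·B·BBA·B·B·ABC·CDD·BBA·BBA·B·B·BBA·B·B·ABC·CDD·BBA·CDD·CDD·ABC·CDD·CDD
    A ↦ ABC
    B ↦ CDD
    C ↦ BBA
    D ↦ B

A->ABC, B->CDD, C->BBA, D->B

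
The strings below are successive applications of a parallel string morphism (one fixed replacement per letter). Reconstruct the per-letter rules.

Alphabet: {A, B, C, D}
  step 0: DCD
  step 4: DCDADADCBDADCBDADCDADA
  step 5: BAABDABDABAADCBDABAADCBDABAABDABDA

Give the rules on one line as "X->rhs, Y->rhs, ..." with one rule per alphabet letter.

  step 4 ⇒ step 5: DCDADADCBDADCBDADCDADA ⇒ B·AA·B·DA·B·DA·B·AA·DC·B·DA·B·AA·DC·B·DA·B·AA·B·DA·B·DA
    A ↦ DA
    B ↦ DC
    C ↦ AA
    D ↦ B

A->DA, B->DC, C->AA, D->B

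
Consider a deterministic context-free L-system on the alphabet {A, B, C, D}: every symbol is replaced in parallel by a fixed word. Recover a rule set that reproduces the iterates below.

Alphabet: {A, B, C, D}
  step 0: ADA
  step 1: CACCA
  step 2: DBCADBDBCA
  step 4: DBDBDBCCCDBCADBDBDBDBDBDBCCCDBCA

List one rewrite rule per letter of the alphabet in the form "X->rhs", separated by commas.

  step 1 ⇒ step 2: CACCA ⇒ DB·CA·DB·DB·CA
    A ↦ CA
    C ↦ DB
    B ↦ CC  (constrained at step 2)
  step 0 ⇒ step 1: ADA ⇒ CA·C·CA
    D ↦ C

A->CA, B->CC, C->DB, D->C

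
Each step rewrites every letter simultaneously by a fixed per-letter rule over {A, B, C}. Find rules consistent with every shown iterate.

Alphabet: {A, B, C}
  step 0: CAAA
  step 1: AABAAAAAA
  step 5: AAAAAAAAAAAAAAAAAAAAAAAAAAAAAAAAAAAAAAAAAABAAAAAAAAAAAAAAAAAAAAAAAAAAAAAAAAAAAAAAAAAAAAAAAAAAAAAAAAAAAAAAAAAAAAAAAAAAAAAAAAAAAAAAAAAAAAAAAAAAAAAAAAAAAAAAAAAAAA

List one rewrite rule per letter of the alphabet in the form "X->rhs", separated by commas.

A->AA, B->CAA, C->AAB

  step 0 ⇒ step 1: CAAA ⇒ AAB·AA·AA·AA
    A ↦ AA
    C ↦ AAB
    B ↦ CAA  (constrained at step 1)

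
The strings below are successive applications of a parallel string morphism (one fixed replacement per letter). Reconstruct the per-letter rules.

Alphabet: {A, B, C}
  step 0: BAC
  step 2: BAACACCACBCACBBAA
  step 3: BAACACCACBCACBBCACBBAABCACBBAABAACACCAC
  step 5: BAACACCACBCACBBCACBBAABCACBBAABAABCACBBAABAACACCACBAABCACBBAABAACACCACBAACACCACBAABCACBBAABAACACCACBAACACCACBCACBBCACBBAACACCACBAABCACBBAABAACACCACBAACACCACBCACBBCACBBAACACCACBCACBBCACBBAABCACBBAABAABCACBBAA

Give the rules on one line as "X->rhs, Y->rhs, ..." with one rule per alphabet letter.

  step 2 ⇒ step 3: BAACACCACBCACBBAA ⇒ BAA·CAC·CAC·B·CAC·B·B·CAC·B·BAA·B·CAC·B·BAA·BAA·CAC·CAC
    A ↦ CAC
    B ↦ BAA
    C ↦ B

A->CAC, B->BAA, C->B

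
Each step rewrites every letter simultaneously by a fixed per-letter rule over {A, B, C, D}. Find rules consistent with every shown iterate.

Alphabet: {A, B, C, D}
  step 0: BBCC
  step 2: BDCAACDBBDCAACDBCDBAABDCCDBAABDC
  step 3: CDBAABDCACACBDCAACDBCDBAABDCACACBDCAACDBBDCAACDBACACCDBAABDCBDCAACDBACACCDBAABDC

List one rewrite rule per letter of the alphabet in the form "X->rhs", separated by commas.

A->AC, B->CDB, C->BDC, D->AA

  step 2 ⇒ step 3: BDCAACDBBDCAACDBCDBAABDCCDBAABDC ⇒ CDB·AA·BDC·AC·AC·BDC·AA·CDB·CDB·AA·BDC·AC·AC·BDC·AA·CDB·BDC·AA·CDB·AC·AC·CDB·AA·BDC·BDC·AA·CDB·AC·AC·CDB·AA·BDC
    A ↦ AC
    B ↦ CDB
    C ↦ BDC
    D ↦ AA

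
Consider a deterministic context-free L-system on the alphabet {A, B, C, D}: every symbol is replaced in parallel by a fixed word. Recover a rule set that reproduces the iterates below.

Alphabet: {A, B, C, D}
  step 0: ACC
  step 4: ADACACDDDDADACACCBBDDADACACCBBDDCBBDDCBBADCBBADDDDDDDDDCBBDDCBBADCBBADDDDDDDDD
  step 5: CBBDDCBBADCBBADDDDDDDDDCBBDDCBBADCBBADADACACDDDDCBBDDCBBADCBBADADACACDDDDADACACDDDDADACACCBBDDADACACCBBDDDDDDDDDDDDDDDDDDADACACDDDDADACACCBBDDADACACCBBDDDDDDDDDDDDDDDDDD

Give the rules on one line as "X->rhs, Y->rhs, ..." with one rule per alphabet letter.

  step 4 ⇒ step 5: ADACACDDDDADACACCBBDDADACACCBBDDCBBDDCBBADCBBADDDDDDDDDCBBDDCBBADCBBADDDDDDDDD ⇒ CBB·DD·CBB·AD·CBB·AD·DD·DD·DD·DD·CBB·DD·CBB·AD·CBB·AD·AD·AC·AC·DD·DD·CBB·DD·CBB·AD·CBB·AD·AD·AC·AC·DD·DD·AD·AC·AC·DD·DD·AD·AC·AC·CBB·DD·AD·AC·AC·CBB·DD·DD·DD·DD·DD·DD·DD·DD·DD·AD·AC·AC·DD·DD·AD·AC·AC·CBB·DD·AD·AC·AC·CBB·DD·DD·DD·DD·DD·DD·DD·DD·DD
    A ↦ CBB
    B ↦ AC
    C ↦ AD
    D ↦ DD

A->CBB, B->AC, C->AD, D->DD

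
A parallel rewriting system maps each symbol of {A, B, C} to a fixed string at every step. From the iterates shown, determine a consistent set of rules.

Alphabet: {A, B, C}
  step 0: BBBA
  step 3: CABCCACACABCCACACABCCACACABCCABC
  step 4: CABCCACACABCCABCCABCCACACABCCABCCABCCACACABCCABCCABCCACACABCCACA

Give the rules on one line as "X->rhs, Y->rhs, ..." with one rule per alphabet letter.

A->BC, B->CA, C->CA

  step 3 ⇒ step 4: CABCCACACABCCACACABCCACACABCCABC ⇒ CA·BC·CA·CA·CA·BC·CA·BC·CA·BC·CA·CA·CA·BC·CA·BC·CA·BC·CA·CA·CA·BC·CA·BC·CA·BC·CA·CA·CA·BC·CA·CA
    A ↦ BC
    B ↦ CA
    C ↦ CA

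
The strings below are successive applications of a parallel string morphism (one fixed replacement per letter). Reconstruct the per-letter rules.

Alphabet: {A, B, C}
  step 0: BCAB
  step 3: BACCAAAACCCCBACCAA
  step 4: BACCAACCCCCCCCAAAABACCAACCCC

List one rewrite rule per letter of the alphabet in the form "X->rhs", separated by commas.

  step 3 ⇒ step 4: BACCAAAACCCCBACCAA ⇒ BA·CC·A·A·CC·CC·CC·CC·A·A·A·A·BA·CC·A·A·CC·CC
    A ↦ CC
    B ↦ BA
    C ↦ A

A->CC, B->BA, C->A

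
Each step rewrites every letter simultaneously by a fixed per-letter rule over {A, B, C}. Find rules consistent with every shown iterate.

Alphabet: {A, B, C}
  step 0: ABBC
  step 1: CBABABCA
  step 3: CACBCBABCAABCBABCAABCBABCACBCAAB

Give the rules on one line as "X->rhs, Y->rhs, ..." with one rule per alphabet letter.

  step 0 ⇒ step 1: ABBC ⇒ CB·AB·AB·CA
    A ↦ CB
    B ↦ AB
    C ↦ CA

A->CB, B->AB, C->CA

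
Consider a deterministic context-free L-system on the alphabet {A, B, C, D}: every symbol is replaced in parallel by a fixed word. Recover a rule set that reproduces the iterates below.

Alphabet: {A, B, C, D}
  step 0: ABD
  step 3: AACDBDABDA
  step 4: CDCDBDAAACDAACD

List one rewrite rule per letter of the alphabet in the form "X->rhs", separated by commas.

  step 3 ⇒ step 4: AACDBDABDA ⇒ CD·CD·BD·A·A·A·CD·A·A·CD
    A ↦ CD
    B ↦ A
    C ↦ BD
    D ↦ A

A->CD, B->A, C->BD, D->A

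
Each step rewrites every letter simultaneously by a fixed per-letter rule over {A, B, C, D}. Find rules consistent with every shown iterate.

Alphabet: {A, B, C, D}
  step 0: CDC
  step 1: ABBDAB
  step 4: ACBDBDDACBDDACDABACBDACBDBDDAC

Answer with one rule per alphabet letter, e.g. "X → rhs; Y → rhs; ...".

A->D, B->AC, C->AB, D->BD

  step 0 ⇒ step 1: CDC ⇒ AB·BD·AB
    C ↦ AB
    D ↦ BD
    A ↦ D  (constrained at step 1)
    B ↦ AC  (constrained at step 1)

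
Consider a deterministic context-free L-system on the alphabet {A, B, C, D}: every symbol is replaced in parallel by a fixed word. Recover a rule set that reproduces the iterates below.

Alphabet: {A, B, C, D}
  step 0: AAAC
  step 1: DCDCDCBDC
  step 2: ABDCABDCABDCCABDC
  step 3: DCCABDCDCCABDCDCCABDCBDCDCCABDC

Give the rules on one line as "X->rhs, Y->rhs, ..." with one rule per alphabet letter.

A->DC, B->C, C->BDC, D->A

  step 2 ⇒ step 3: ABDCABDCABDCCABDC ⇒ DC·C·A·BDC·DC·C·A·BDC·DC·C·A·BDC·BDC·DC·C·A·BDC
    A ↦ DC
    B ↦ C
    C ↦ BDC
    D ↦ A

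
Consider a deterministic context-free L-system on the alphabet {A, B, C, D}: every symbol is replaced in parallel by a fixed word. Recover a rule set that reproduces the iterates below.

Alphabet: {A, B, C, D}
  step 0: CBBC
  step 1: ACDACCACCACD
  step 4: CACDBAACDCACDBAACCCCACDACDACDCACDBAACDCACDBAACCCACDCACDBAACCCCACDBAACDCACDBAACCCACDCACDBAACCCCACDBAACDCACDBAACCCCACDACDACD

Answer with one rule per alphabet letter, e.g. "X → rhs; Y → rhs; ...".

A->C, B->ACC, C->ACD, D->BA

  step 0 ⇒ step 1: CBBC ⇒ ACD·ACC·ACC·ACD
    B ↦ ACC
    C ↦ ACD
    A ↦ C  (constrained at step 1)
    D ↦ BA  (constrained at step 1)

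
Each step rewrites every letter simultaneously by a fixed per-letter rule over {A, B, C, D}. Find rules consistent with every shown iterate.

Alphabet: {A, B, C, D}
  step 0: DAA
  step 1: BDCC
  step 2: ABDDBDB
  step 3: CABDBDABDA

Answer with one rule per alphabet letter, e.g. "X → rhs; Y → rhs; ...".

A->C, B->A, C->DB, D->BD

  step 2 ⇒ step 3: ABDDBDB ⇒ C·A·BD·BD·A·BD·A
    A ↦ C
    B ↦ A
    D ↦ BD
  step 1 ⇒ step 2: BDCC ⇒ A·BD·DB·DB
    C ↦ DB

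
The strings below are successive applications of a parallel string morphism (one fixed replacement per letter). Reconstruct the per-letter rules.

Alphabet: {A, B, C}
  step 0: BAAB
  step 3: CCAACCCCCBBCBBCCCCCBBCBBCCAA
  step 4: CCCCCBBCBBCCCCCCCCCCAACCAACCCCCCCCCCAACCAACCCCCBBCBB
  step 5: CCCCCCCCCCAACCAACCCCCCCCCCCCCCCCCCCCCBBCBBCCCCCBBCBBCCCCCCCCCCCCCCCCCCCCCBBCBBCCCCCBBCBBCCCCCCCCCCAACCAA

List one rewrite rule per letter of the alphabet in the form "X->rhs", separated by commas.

  step 4 ⇒ step 5: CCCCCBBCBBCCCCCCCCCCAACCAACCCCCCCCCCAACCAACCCCCBBCBB ⇒ CC·CC·CC·CC·CC·A·A·CC·A·A·CC·CC·CC·CC·CC·CC·CC·CC·CC·CC·CBB·CBB·CC·CC·CBB·CBB·CC·CC·CC·CC·CC·CC·CC·CC·CC·CC·CBB·CBB·CC·CC·CBB·CBB·CC·CC·CC·CC·CC·A·A·CC·A·A
    A ↦ CBB
    B ↦ A
    C ↦ CC

A->CBB, B->A, C->CC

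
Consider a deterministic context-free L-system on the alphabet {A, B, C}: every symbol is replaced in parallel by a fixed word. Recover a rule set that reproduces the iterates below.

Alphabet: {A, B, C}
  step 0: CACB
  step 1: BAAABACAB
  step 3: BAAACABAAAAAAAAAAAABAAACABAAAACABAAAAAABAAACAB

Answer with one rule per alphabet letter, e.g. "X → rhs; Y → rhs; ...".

A->AA, B->CAB, C->BA

  step 0 ⇒ step 1: CACB ⇒ BA·AA·BA·CAB
    A ↦ AA
    B ↦ CAB
    C ↦ BA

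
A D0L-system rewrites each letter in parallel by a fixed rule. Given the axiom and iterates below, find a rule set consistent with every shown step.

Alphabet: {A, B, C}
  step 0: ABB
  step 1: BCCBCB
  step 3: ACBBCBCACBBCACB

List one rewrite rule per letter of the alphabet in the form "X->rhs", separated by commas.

A->BC, B->CB, C->A

  step 0 ⇒ step 1: ABB ⇒ BC·CB·CB
    A ↦ BC
    B ↦ CB
    C ↦ A  (constrained at step 1)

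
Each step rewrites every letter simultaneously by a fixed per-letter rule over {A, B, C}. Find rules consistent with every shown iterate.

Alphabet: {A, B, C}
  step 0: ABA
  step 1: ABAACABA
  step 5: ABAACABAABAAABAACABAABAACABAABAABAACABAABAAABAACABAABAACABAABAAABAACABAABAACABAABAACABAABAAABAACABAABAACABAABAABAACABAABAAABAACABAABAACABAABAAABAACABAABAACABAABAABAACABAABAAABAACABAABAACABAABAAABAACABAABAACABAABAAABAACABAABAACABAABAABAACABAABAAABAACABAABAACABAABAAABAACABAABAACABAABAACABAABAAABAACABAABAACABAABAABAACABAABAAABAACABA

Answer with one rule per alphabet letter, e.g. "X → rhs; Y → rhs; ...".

  step 0 ⇒ step 1: ABA ⇒ ABA·AC·ABA
    A ↦ ABA
    B ↦ AC
    C ↦ A  (constrained at step 1)

A->ABA, B->AC, C->A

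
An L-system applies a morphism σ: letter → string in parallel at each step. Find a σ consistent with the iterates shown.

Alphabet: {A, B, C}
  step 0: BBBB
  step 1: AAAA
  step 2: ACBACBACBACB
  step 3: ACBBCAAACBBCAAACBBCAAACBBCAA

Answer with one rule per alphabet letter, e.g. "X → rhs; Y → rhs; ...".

A->ACB, B->A, C->BCA

  step 2 ⇒ step 3: ACBACBACBACB ⇒ ACB·BCA·A·ACB·BCA·A·ACB·BCA·A·ACB·BCA·A
    A ↦ ACB
    B ↦ A
    C ↦ BCA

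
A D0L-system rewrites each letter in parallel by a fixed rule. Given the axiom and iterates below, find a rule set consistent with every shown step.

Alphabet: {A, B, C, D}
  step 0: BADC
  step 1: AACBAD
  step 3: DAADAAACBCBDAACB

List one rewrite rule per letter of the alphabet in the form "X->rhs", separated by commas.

A->CB, B->AA, C->D, D->A

  step 0 ⇒ step 1: BADC ⇒ AA·CB·A·D
    A ↦ CB
    B ↦ AA
    C ↦ D
    D ↦ A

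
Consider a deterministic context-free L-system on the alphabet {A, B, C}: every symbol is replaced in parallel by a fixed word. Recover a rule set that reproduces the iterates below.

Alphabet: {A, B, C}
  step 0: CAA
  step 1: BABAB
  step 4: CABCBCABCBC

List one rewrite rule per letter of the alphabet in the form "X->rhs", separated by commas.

A->AB, B->C, C->B

  step 0 ⇒ step 1: CAA ⇒ B·AB·AB
    A ↦ AB
    C ↦ B
    B ↦ C  (constrained at step 1)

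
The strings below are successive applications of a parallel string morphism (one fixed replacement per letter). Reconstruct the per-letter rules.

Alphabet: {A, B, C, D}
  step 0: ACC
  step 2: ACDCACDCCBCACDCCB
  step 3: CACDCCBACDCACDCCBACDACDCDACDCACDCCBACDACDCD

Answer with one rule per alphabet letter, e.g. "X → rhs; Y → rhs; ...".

  step 2 ⇒ step 3: ACDCACDCCBCACDCCB ⇒ C·ACD·CCB·ACD·C·ACD·CCB·ACD·ACD·CD·ACD·C·ACD·CCB·ACD·ACD·CD
    A ↦ C
    B ↦ CD
    C ↦ ACD
    D ↦ CCB

A->C, B->CD, C->ACD, D->CCB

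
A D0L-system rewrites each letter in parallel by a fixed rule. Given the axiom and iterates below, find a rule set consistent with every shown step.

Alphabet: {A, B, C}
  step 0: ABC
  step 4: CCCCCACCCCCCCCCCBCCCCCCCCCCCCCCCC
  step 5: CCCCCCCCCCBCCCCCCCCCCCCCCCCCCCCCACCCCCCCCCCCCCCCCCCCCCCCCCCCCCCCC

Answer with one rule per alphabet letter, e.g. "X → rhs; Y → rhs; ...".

A->B, B->CA, C->CC

  step 4 ⇒ step 5: CCCCCACCCCCCCCCCBCCCCCCCCCCCCCCCC ⇒ CC·CC·CC·CC·CC·B·CC·CC·CC·CC·CC·CC·CC·CC·CC·CC·CA·CC·CC·CC·CC·CC·CC·CC·CC·CC·CC·CC·CC·CC·CC·CC·CC
    A ↦ B
    B ↦ CA
    C ↦ CC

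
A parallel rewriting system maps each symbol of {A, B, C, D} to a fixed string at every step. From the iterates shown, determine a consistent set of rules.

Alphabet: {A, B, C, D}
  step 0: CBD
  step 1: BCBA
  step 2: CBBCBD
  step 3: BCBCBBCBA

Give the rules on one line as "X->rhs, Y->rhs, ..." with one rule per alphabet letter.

A->D, B->CB, C->B, D->A

  step 2 ⇒ step 3: CBBCBD ⇒ B·CB·CB·B·CB·A
    B ↦ CB
    C ↦ B
    D ↦ A
  step 1 ⇒ step 2: BCBA ⇒ CB·B·CB·D
    A ↦ D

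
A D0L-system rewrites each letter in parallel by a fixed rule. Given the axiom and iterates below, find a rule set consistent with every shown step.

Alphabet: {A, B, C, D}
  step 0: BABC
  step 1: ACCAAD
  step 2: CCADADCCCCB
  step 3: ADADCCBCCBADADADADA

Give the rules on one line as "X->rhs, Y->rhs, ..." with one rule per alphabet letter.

A->CC, B->A, C->AD, D->B

  step 2 ⇒ step 3: CCADADCCCCB ⇒ AD·AD·CC·B·CC·B·AD·AD·AD·AD·A
    A ↦ CC
    B ↦ A
    C ↦ AD
    D ↦ B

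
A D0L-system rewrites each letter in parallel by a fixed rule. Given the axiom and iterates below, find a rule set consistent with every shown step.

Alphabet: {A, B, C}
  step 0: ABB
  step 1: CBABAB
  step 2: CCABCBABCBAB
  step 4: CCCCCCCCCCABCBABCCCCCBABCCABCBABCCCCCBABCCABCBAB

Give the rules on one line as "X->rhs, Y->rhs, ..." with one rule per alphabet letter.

  step 1 ⇒ step 2: CBABAB ⇒ CC·AB·CB·AB·CB·AB
    A ↦ CB
    B ↦ AB
    C ↦ CC

A->CB, B->AB, C->CC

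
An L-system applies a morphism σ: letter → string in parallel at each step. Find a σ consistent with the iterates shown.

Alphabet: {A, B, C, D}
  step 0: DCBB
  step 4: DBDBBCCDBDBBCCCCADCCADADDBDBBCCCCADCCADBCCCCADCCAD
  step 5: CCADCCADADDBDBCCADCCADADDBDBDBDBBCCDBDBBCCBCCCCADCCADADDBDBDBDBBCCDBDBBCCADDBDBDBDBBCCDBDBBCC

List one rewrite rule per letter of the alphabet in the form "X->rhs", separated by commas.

  step 4 ⇒ step 5: DBDBBCCDBDBBCCCCADCCADADDBDBBCCCCADCCADBCCCCADCCAD ⇒ CC·AD·CC·AD·AD·DB·DB·CC·AD·CC·AD·AD·DB·DB·DB·DB·B·CC·DB·DB·B·CC·B·CC·CC·AD·CC·AD·AD·DB·DB·DB·DB·B·CC·DB·DB·B·CC·AD·DB·DB·DB·DB·B·CC·DB·DB·B·CC
    A ↦ B
    B ↦ AD
    C ↦ DB
    D ↦ CC

A->B, B->AD, C->DB, D->CC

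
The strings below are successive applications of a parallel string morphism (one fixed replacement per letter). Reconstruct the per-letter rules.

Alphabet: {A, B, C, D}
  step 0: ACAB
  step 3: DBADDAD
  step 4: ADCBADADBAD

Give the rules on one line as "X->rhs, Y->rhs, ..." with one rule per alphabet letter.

A->B, B->C, C->D, D->AD

  step 3 ⇒ step 4: DBADDAD ⇒ AD·C·B·AD·AD·B·AD
    A ↦ B
    B ↦ C
    D ↦ AD
    C ↦ D  (constrained at step 0)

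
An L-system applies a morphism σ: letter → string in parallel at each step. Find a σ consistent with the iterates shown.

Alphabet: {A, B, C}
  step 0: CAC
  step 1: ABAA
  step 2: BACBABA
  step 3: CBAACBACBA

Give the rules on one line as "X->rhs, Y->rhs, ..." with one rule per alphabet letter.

A->BA, B->C, C->A

  step 2 ⇒ step 3: BACBABA ⇒ C·BA·A·C·BA·C·BA
    A ↦ BA
    B ↦ C
    C ↦ A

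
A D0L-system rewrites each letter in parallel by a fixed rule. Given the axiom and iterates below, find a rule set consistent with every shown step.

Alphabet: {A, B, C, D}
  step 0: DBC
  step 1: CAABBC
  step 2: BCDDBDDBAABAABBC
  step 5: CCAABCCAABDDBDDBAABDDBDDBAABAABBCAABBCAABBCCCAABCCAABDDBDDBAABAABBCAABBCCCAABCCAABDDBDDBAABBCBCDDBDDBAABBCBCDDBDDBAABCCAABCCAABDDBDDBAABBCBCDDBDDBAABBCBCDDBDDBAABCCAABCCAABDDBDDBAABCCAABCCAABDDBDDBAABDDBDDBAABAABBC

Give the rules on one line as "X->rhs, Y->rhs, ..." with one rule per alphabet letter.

A->DDB, B->AAB, C->BC, D->C

  step 1 ⇒ step 2: CAABBC ⇒ BC·DDB·DDB·AAB·AAB·BC
    A ↦ DDB
    B ↦ AAB
    C ↦ BC
  step 0 ⇒ step 1: DBC ⇒ C·AAB·BC
    D ↦ C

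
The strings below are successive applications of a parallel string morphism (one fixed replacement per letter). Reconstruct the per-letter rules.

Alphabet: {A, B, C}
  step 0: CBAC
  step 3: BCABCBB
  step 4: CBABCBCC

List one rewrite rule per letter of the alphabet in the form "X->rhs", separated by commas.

A->AB, B->C, C->B

  step 3 ⇒ step 4: BCABCBB ⇒ C·B·AB·C·B·C·C
    A ↦ AB
    B ↦ C
    C ↦ B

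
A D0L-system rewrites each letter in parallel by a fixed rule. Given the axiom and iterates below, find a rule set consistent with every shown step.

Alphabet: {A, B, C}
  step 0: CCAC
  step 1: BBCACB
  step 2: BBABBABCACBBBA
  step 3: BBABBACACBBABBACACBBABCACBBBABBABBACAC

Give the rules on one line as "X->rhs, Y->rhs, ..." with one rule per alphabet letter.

A->CAC, B->BBA, C->B

  step 2 ⇒ step 3: BBABBABCACBBBA ⇒ BBA·BBA·CAC·BBA·BBA·CAC·BBA·B·CAC·B·BBA·BBA·BBA·CAC
    A ↦ CAC
    B ↦ BBA
    C ↦ B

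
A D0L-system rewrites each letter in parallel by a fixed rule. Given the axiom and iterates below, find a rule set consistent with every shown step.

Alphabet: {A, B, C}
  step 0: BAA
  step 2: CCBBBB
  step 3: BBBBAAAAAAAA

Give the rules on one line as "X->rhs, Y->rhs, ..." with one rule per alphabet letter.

  step 2 ⇒ step 3: CCBBBB ⇒ BB·BB·AA·AA·AA·AA
    B ↦ AA
    C ↦ BB
    A ↦ C  (constrained at step 0)

A->C, B->AA, C->BB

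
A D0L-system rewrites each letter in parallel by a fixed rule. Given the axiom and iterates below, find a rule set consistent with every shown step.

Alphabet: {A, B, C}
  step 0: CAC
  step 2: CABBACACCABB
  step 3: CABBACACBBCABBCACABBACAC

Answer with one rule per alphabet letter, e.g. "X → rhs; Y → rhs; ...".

  step 2 ⇒ step 3: CABBACACCABB ⇒ CA·BB·AC·AC·BB·CA·BB·CA·CA·BB·AC·AC
    A ↦ BB
    B ↦ AC
    C ↦ CA

A->BB, B->AC, C->CA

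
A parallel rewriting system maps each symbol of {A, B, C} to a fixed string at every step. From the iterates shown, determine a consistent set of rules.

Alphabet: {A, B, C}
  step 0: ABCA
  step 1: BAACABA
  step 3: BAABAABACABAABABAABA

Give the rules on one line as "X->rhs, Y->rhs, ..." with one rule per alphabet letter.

  step 0 ⇒ step 1: ABCA ⇒ BA·A·CA·BA
    A ↦ BA
    B ↦ A
    C ↦ CA

A->BA, B->A, C->CA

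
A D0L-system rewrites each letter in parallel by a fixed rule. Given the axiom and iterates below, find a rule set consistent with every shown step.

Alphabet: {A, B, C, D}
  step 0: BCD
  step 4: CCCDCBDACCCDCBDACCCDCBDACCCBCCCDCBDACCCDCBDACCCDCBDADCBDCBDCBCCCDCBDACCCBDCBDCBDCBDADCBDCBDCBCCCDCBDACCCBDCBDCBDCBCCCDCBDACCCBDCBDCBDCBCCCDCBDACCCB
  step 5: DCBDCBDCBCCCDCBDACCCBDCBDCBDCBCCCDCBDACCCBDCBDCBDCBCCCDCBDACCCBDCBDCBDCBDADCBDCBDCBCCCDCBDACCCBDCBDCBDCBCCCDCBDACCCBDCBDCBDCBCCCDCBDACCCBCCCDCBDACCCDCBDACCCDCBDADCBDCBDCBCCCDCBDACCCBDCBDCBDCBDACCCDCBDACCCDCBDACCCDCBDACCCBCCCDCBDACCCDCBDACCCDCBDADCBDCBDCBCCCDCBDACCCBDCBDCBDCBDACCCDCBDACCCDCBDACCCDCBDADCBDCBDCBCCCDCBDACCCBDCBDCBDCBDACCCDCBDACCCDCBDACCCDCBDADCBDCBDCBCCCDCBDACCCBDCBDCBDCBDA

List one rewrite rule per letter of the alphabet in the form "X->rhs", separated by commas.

  step 4 ⇒ step 5: CCCDCBDACCCDCBDACCCDCBDACCCBCCCDCBDACCCDCBDACCCDCBDADCBDCBDCBCCCDCBDACCCBDCBDCBDCBDADCBDCBDCBCCCDCBDACCCBDCBDCBDCBCCCDCBDACCCBDCBDCBDCBCCCDCBDACCCB ⇒ DCB·DCB·DCB·CCC·DCB·DA·CCC·B·DCB·DCB·DCB·CCC·DCB·DA·CCC·B·DCB·DCB·DCB·CCC·DCB·DA·CCC·B·DCB·DCB·DCB·DA·DCB·DCB·DCB·CCC·DCB·DA·CCC·B·DCB·DCB·DCB·CCC·DCB·DA·CCC·B·DCB·DCB·DCB·CCC·DCB·DA·CCC·B·CCC·DCB·DA·CCC·DCB·DA·CCC·DCB·DA·DCB·DCB·DCB·CCC·DCB·DA·CCC·B·DCB·DCB·DCB·DA·CCC·DCB·DA·CCC·DCB·DA·CCC·DCB·DA·CCC·B·CCC·DCB·DA·CCC·DCB·DA·CCC·DCB·DA·DCB·DCB·DCB·CCC·DCB·DA·CCC·B·DCB·DCB·DCB·DA·CCC·DCB·DA·CCC·DCB·DA·CCC·DCB·DA·DCB·DCB·DCB·CCC·DCB·DA·CCC·B·DCB·DCB·DCB·DA·CCC·DCB·DA·CCC·DCB·DA·CCC·DCB·DA·DCB·DCB·DCB·CCC·DCB·DA·CCC·B·DCB·DCB·DCB·DA
    A ↦ B
    B ↦ DA
    C ↦ DCB
    D ↦ CCC

A->B, B->DA, C->DCB, D->CCC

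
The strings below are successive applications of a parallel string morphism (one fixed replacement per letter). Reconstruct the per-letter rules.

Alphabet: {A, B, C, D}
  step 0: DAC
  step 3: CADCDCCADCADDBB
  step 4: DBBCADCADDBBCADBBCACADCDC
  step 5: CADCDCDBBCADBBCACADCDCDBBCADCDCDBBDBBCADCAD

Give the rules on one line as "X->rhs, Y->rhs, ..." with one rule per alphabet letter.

A->BB, B->DC, C->D, D->CA

  step 4 ⇒ step 5: DBBCADCADDBBCADBBCACADCDC ⇒ CA·DC·DC·D·BB·CA·D·BB·CA·CA·DC·DC·D·BB·CA·DC·DC·D·BB·D·BB·CA·D·CA·D
    A ↦ BB
    B ↦ DC
    C ↦ D
    D ↦ CA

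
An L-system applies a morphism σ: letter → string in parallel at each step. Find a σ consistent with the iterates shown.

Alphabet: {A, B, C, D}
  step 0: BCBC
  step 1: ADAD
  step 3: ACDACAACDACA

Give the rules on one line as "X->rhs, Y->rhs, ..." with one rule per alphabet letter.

  step 0 ⇒ step 1: BCBC ⇒ A·D·A·D
    B ↦ A
    C ↦ D
    A ↦ AC  (constrained at step 1)
    D ↦ AB  (constrained at step 1)

A->AC, B->A, C->D, D->AB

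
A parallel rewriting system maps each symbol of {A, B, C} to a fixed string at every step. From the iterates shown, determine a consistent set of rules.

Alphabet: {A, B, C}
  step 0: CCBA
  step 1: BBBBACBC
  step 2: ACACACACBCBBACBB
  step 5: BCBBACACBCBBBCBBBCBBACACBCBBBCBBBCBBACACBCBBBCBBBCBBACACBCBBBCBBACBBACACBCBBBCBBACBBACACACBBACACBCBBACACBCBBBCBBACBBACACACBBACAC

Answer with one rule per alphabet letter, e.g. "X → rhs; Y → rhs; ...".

A->BC, B->AC, C->BB

  step 1 ⇒ step 2: BBBBACBC ⇒ AC·AC·AC·AC·BC·BB·AC·BB
    A ↦ BC
    B ↦ AC
    C ↦ BB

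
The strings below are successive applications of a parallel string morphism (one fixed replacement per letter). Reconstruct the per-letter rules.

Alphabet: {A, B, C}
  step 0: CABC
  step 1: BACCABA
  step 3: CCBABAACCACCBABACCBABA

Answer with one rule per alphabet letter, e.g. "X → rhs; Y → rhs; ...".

  step 0 ⇒ step 1: CABC ⇒ BA·CC·A·BA
    A ↦ CC
    B ↦ A
    C ↦ BA

A->CC, B->A, C->BA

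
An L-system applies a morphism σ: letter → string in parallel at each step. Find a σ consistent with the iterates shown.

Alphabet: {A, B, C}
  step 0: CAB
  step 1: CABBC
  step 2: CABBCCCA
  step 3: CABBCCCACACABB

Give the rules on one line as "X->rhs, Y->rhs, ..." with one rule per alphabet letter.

A->BB, B->C, C->CA

  step 2 ⇒ step 3: CABBCCCA ⇒ CA·BB·C·C·CA·CA·CA·BB
    A ↦ BB
    B ↦ C
    C ↦ CA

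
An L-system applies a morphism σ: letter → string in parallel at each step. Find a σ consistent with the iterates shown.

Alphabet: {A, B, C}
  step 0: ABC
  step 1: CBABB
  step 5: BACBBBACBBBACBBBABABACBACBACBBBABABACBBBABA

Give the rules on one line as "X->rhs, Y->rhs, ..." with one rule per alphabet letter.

A->C, B->BA, C->BB

  step 0 ⇒ step 1: ABC ⇒ C·BA·BB
    A ↦ C
    B ↦ BA
    C ↦ BB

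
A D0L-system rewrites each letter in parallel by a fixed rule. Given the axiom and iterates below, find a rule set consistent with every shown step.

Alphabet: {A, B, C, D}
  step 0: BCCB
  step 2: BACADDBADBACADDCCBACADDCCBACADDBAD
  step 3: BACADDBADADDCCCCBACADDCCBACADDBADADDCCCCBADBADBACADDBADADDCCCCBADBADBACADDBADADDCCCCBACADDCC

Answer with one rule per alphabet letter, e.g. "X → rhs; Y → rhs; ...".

A->ADD, B->BAC, C->BAD, D->CC

  step 2 ⇒ step 3: BACADDBADBACADDCCBACADDCCBACADDBAD ⇒ BAC·ADD·BAD·ADD·CC·CC·BAC·ADD·CC·BAC·ADD·BAD·ADD·CC·CC·BAD·BAD·BAC·ADD·BAD·ADD·CC·CC·BAD·BAD·BAC·ADD·BAD·ADD·CC·CC·BAC·ADD·CC
    A ↦ ADD
    B ↦ BAC
    C ↦ BAD
    D ↦ CC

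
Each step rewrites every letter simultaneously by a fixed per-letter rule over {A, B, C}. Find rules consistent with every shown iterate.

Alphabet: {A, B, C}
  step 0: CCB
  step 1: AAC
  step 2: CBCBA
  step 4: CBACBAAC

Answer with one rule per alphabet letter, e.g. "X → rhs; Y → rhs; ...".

  step 1 ⇒ step 2: AAC ⇒ CB·CB·A
    A ↦ CB
    C ↦ A
  step 0 ⇒ step 1: CCB ⇒ A·A·C
    B ↦ C

A->CB, B->C, C->A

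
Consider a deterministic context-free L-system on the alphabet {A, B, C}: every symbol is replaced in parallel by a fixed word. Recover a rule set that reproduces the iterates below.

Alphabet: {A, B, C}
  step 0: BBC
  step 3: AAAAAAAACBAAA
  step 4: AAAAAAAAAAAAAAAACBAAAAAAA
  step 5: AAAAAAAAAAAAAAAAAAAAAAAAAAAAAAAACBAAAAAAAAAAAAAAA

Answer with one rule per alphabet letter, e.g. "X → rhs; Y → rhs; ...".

A->AA, B->A, C->CB

  step 4 ⇒ step 5: AAAAAAAAAAAAAAAACBAAAAAAA ⇒ AA·AA·AA·AA·AA·AA·AA·AA·AA·AA·AA·AA·AA·AA·AA·AA·CB·A·AA·AA·AA·AA·AA·AA·AA
    A ↦ AA
    B ↦ A
    C ↦ CB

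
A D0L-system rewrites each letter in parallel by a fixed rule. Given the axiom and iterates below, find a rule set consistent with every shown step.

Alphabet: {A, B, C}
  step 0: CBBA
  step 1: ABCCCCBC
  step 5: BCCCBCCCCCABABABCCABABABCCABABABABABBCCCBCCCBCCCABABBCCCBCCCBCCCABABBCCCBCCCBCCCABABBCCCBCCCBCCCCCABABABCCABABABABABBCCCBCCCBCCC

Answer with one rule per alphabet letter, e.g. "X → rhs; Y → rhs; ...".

A->BC, B->CC, C->AB

  step 0 ⇒ step 1: CBBA ⇒ AB·CC·CC·BC
    A ↦ BC
    B ↦ CC
    C ↦ AB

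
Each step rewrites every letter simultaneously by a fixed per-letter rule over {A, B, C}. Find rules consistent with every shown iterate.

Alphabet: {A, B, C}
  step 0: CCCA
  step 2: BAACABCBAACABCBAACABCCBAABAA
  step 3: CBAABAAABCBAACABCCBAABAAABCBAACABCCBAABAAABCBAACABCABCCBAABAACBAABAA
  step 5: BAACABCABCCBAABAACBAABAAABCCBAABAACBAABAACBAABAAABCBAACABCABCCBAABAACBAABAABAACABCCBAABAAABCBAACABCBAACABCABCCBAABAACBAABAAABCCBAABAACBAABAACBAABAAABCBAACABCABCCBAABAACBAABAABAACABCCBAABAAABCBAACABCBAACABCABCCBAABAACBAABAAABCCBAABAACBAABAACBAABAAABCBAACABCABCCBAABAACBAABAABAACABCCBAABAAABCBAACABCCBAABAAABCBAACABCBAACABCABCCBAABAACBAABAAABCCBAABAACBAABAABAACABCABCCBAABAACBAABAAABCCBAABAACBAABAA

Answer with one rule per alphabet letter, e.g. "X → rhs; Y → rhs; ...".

A->BAA, B->C, C->ABC

  step 2 ⇒ step 3: BAACABCBAACABCBAACABCCBAABAA ⇒ C·BAA·BAA·ABC·BAA·C·ABC·C·BAA·BAA·ABC·BAA·C·ABC·C·BAA·BAA·ABC·BAA·C·ABC·ABC·C·BAA·BAA·C·BAA·BAA
    A ↦ BAA
    B ↦ C
    C ↦ ABC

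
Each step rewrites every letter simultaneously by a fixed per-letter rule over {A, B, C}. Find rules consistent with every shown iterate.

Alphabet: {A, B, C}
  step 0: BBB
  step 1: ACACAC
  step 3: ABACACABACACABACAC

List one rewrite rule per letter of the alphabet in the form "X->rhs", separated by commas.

  step 0 ⇒ step 1: BBB ⇒ AC·AC·AC
    B ↦ AC
    A ↦ AB  (constrained at step 1)
    C ↦ B  (constrained at step 1)

A->AB, B->AC, C->B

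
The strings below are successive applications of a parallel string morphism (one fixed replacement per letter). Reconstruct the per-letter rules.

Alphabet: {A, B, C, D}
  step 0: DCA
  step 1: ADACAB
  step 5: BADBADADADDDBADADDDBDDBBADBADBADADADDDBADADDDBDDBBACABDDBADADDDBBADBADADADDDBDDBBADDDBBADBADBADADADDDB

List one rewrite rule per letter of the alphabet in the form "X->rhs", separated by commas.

  step 0 ⇒ step 1: DCA ⇒ AD·ACA·B
    A ↦ B
    C ↦ ACA
    D ↦ AD
    B ↦ DDB  (constrained at step 1)

A->B, B->DDB, C->ACA, D->AD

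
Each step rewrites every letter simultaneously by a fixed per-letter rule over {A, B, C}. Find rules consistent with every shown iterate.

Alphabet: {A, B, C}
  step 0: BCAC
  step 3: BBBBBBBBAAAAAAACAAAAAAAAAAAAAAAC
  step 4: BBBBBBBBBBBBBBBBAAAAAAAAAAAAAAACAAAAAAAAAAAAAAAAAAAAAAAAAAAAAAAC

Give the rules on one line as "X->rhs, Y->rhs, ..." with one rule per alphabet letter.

  step 3 ⇒ step 4: BBBBBBBBAAAAAAACAAAAAAAAAAAAAAAC ⇒ BB·BB·BB·BB·BB·BB·BB·BB·AA·AA·AA·AA·AA·AA·AA·AC·AA·AA·AA·AA·AA·AA·AA·AA·AA·AA·AA·AA·AA·AA·AA·AC
    A ↦ AA
    B ↦ BB
    C ↦ AC

A->AA, B->BB, C->AC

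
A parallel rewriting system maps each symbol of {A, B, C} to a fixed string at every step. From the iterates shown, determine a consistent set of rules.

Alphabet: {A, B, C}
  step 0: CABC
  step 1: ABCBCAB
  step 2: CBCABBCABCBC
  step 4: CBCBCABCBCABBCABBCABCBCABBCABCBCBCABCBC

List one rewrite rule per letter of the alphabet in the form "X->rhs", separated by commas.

A->C, B->BC, C->AB

  step 1 ⇒ step 2: ABCBCAB ⇒ C·BC·AB·BC·AB·C·BC
    A ↦ C
    B ↦ BC
    C ↦ AB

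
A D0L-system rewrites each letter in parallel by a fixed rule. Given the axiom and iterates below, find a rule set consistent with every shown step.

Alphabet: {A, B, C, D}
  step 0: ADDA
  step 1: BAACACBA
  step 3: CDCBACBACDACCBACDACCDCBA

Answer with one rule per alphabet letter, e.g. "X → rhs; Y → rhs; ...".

  step 0 ⇒ step 1: ADDA ⇒ BA·AC·AC·BA
    A ↦ BA
    D ↦ AC
    B ↦ C  (constrained at step 1)
    C ↦ CD  (constrained at step 1)

A->BA, B->C, C->CD, D->AC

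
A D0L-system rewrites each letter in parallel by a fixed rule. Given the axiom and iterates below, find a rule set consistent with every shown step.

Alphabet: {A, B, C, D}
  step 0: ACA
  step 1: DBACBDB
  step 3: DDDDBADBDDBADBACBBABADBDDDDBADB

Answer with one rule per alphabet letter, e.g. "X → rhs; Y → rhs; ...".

  step 0 ⇒ step 1: ACA ⇒ DB·ACB·DB
    A ↦ DB
    C ↦ ACB
    B ↦ BA  (constrained at step 1)
    D ↦ DD  (constrained at step 1)

A->DB, B->BA, C->ACB, D->DD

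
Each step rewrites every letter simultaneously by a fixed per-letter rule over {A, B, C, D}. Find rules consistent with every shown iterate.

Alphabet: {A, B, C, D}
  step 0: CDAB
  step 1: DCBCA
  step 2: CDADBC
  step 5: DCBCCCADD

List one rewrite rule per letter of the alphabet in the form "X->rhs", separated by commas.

  step 1 ⇒ step 2: DCBCA ⇒ C·D·A·D·BC
    A ↦ BC
    B ↦ A
    C ↦ D
    D ↦ C

A->BC, B->A, C->D, D->C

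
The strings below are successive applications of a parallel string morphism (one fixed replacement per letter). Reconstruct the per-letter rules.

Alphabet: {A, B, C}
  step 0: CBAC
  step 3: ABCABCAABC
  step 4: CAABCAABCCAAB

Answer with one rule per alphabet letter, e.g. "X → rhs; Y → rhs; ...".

A->C, B->A, C->AB

  step 3 ⇒ step 4: ABCABCAABC ⇒ C·A·AB·C·A·AB·C·C·A·AB
    A ↦ C
    B ↦ A
    C ↦ AB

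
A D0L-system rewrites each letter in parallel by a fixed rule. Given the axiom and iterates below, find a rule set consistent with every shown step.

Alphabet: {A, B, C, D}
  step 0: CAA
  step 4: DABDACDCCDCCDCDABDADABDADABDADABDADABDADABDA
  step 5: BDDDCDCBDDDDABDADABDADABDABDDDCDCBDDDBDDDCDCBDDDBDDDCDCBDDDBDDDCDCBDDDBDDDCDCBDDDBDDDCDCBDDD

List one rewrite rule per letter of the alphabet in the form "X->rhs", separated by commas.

A->DDD, B->CDC, C->DA, D->B

  step 4 ⇒ step 5: DABDACDCCDCCDCDABDADABDADABDADABDADABDADABDA ⇒ B·DDD·CDC·B·DDD·DA·B·DA·DA·B·DA·DA·B·DA·B·DDD·CDC·B·DDD·B·DDD·CDC·B·DDD·B·DDD·CDC·B·DDD·B·DDD·CDC·B·DDD·B·DDD·CDC·B·DDD·B·DDD·CDC·B·DDD
    A ↦ DDD
    B ↦ CDC
    C ↦ DA
    D ↦ B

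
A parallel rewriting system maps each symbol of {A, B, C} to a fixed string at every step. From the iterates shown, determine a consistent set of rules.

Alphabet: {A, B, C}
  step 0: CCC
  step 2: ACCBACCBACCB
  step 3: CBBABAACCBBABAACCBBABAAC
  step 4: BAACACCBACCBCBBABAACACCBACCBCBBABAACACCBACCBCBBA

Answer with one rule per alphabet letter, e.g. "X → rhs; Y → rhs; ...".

A->CB, B->AC, C->BA

  step 3 ⇒ step 4: CBBABAACCBBABAACCBBABAAC ⇒ BA·AC·AC·CB·AC·CB·CB·BA·BA·AC·AC·CB·AC·CB·CB·BA·BA·AC·AC·CB·AC·CB·CB·BA
    A ↦ CB
    B ↦ AC
    C ↦ BA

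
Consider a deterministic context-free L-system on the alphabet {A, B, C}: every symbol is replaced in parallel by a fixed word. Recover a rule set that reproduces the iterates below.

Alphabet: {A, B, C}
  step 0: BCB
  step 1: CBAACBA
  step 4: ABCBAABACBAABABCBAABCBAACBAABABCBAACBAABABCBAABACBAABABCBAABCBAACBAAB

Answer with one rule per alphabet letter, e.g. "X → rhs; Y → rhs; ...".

A->AB, B->CBA, C->A

  step 0 ⇒ step 1: BCB ⇒ CBA·A·CBA
    B ↦ CBA
    C ↦ A
    A ↦ AB  (constrained at step 1)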